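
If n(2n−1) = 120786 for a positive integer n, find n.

Set n(2n−1) = 120786, giving 2n² − n − 120786 = 0.
So n = (1 + 983) / 4 = 984/4 = 246.
Check: 246·(2·246 − 1) = 120786. ✓

246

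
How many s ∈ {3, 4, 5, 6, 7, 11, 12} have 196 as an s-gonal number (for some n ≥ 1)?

s = 3: P(3, 19) = 190 and P(3, 20) = 210; 196 is not s-gonal.
s = 4: P(4, 14) = 196. ✓
s = 5: P(5, 11) = 176 and P(5, 12) = 210; 196 is not s-gonal.
s = 6: P(6, 10) = 190 and P(6, 11) = 231; 196 is not s-gonal.
s = 7: P(7, 9) = 189 and P(7, 10) = 235; 196 is not s-gonal.
s = 11: P(11, 7) = 196. ✓
s = 12: P(12, 6) = 156 and P(12, 7) = 217; 196 is not s-gonal.
Hits: s ∈ {4, 11} → 2.

2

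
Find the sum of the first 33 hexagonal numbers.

24497

Σ i(2i−1) = 2Σi² − Σi over i = 1..33.
Σi = 561 and Σi² = 12529.
2·12529 − 1·561 = 24497.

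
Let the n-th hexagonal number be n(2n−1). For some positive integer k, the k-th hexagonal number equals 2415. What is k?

Set n(2n−1) = 2415, giving 2n² − n − 2415 = 0.
The discriminant is 1 + 8·2415 = 19321, and √19321 = 139.
So n = (1 + 139) / 4 = 140/4 = 35.

35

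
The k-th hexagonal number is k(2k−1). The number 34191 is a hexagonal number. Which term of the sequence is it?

Set n(2n−1) = 34191, giving 2n² − n − 34191 = 0.
The discriminant is 1 + 8·34191 = 273529, and √273529 = 523.
So n = (1 + 523) / 4 = 524/4 = 131.

131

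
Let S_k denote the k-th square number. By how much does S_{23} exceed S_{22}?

45

n² − (n−1)² = 2n − 1, so 23² − 22² = 2·23 − 1 = 45.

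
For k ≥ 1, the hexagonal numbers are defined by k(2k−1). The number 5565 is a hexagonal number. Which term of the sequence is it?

Set n(2n−1) = 5565, giving 2n² − n − 5565 = 0.
The discriminant is 1 + 8·5565 = 44521, and √44521 = 211.
So n = (1 + 211) / 4 = 212/4 = 53.
Check: 53·(2·53 − 1) = 5565. ✓

53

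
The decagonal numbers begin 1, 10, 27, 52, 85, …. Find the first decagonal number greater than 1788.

Solve n(4n−3) > 1788 for integer n.
The largest n with value ≤ 1788 is 21 (since 1701 ≤ 1788 < 1870), so the first above is n = 22, value 1870.

1870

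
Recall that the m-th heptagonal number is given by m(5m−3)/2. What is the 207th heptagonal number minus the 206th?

1031

Consecutive heptagonal numbers differ by 5n − 4: here 5·207 − 4 = 1031.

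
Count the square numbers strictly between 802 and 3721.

The n-th square number is n².
Smallest index with value > 802: n = 29 (giving 841).
Largest index with value < 3721: n = 60 (giving 3600).
Indices 29 through 60: 32 terms.

32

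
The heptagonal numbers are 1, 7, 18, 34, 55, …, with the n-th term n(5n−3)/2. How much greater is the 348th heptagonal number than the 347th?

1736

Consecutive heptagonal numbers differ by 5n − 4: here 5·348 − 4 = 1736.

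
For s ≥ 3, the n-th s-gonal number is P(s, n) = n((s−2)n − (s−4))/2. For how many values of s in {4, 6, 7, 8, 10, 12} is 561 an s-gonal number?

2

s = 4: P(4, 23) = 529 and P(4, 24) = 576; 561 is not s-gonal.
s = 6: P(6, 17) = 561. ✓
s = 7: P(7, 15) = 540 and P(7, 16) = 616; 561 is not s-gonal.
s = 8: P(8, 14) = 560 and P(8, 15) = 645; 561 is not s-gonal.
s = 10: P(10, 12) = 540 and P(10, 13) = 637; 561 is not s-gonal.
s = 12: P(12, 11) = 561. ✓
Hits: s ∈ {6, 12} → 2.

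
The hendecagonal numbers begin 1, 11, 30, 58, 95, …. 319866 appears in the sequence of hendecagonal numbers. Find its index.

Set n(9n−7)/2 = 319866, giving 9n² − 7n − 639732 = 0.
So n = (7 + 4799) / 18 = 4806/18 = 267.

267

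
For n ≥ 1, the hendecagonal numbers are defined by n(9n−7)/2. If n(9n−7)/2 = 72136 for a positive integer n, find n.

Set n(9n−7)/2 = 72136, giving 9n² − 7n − 144272 = 0.
So n = (7 + 2279) / 18 = 2286/18 = 127.
Check: 127·(9·127 − 7)/2 = 72136. ✓

127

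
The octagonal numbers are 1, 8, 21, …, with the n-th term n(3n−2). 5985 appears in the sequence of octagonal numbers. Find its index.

Set n(3n−2) = 5985, giving 3n² − 2n − 5985 = 0.
So n = (2 + 268) / 6 = 270/6 = 45.
Check: 45·(3·45 − 2) = 5985. ✓

45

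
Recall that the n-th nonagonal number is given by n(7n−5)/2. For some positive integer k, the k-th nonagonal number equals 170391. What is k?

221

Set n(7n−5)/2 = 170391, giving 7n² − 5n − 340782 = 0.
The discriminant is 25 + 56·170391 = 9541921, and √9541921 = 3089.
So n = (5 + 3089) / 14 = 3094/14 = 221.
Check: 221·(7·221 − 5)/2 = 170391. ✓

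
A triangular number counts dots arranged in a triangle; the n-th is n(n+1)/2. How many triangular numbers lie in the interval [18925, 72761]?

186

The n-th triangular number is n(n+1)/2.
Smallest index with value ≥ 18925: n = 195 (giving 19110).
Largest index with value ≤ 72761: n = 380 (giving 72390).
Indices 195 through 380: 186 terms.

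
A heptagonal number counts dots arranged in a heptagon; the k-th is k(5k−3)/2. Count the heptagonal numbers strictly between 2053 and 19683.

61

The n-th heptagonal number is n(5n−3)/2.
Smallest index with value > 2053: n = 29 (giving 2059).
Largest index with value < 19683: n = 89 (giving 19669).
Indices 29 through 89: 61 terms.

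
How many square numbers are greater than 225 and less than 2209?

The n-th square number is n².
Smallest index with value > 225: n = 16 (giving 256).
Largest index with value < 2209: n = 46 (giving 2116).
Indices 16 through 46: 31 terms.

31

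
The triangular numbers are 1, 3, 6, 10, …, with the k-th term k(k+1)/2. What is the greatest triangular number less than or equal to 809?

780

Solve n(n+1)/2 ≤ 809 for integer n.
n = 39 gives 780 ≤ 809, while n = 40 gives 820 > 809; so the answer is 780.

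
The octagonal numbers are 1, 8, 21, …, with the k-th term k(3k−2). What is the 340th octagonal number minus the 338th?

340·(3·340 − 2) = 346120 and 338·(3·338 − 2) = 342056.
Difference: 346120 − 342056 = 4064.

4064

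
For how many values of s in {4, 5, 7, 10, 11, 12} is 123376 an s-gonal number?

s = 4: P(4, 351) = 123201 and P(4, 352) = 123904; 123376 is not s-gonal.
s = 5: P(5, 286) = 122551 and P(5, 287) = 123410; 123376 is not s-gonal.
s = 7: P(7, 222) = 122877 and P(7, 223) = 123988; 123376 is not s-gonal.
s = 10: P(10, 176) = 123376. ✓
s = 11: P(11, 165) = 121935 and P(11, 166) = 123421; 123376 is not s-gonal.
s = 12: P(12, 157) = 122617 and P(12, 158) = 124188; 123376 is not s-gonal.
Hits: s ∈ {10} → 1.

1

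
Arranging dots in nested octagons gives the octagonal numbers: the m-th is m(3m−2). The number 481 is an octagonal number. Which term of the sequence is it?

13

Set n(3n−2) = 481, giving 3n² − 2n − 481 = 0.
So n = (2 + 76) / 6 = 78/6 = 13.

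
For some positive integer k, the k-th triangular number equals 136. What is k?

16

Set n(n+1)/2 = 136, giving n² + n − 272 = 0.
The discriminant is 1 + 8·136 = 1089, and √1089 = 33.
So n = (-1 + 33) / 2 = 32/2 = 16.
Check: 16·17/2 = 136. ✓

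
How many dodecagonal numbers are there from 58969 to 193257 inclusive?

89

The n-th dodecagonal number is n(5n−4).
Smallest index with value ≥ 58969: n = 109 (giving 58969).
Largest index with value ≤ 193257: n = 197 (giving 193257).
Indices 109 through 197: 89 terms.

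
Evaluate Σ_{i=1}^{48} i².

38024

Σ_{i=1}^{48} i² = 48·49·97/6 = 38024.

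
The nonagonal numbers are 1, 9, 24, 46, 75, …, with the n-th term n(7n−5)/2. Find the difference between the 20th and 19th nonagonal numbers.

Consecutive nonagonal numbers differ by 7n − 6: here 7·20 − 6 = 134.

134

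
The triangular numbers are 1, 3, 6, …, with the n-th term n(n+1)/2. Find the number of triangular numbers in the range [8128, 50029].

189

The n-th triangular number is n(n+1)/2.
Smallest index with value ≥ 8128: n = 127 (giving 8128).
Largest index with value ≤ 50029: n = 315 (giving 49770).
Indices 127 through 315: 189 terms.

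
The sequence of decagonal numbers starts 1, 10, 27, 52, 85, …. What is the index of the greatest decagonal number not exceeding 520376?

361

Solve n(4n−3) ≤ 520376 for integer n.
n = 361 gives 520201 ≤ 520376, while n = 362 gives 523090 > 520376; so the answer is index 361.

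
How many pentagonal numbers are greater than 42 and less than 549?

14

The n-th pentagonal number is n(3n−1)/2.
Smallest index with value > 42: n = 6 (giving 51).
Largest index with value < 549: n = 19 (giving 532).
Indices 6 through 19: 14 terms.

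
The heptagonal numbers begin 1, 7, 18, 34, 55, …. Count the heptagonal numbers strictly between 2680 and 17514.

50

The n-th heptagonal number is n(5n−3)/2.
Smallest index with value > 2680: n = 34 (giving 2839).
Largest index with value < 17514: n = 83 (giving 17098).
Indices 34 through 83: 50 terms.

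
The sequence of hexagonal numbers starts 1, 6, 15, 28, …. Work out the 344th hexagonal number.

236328

The 344th hexagonal number is n(2n−1) with n = 344.
344·(2·344 − 1) = 344·687 = 236328.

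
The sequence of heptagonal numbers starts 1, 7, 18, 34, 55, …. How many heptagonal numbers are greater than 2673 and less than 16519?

48

The n-th heptagonal number is n(5n−3)/2.
Smallest index with value > 2673: n = 34 (giving 2839).
Largest index with value < 16519: n = 81 (giving 16281).
Indices 34 through 81: 48 terms.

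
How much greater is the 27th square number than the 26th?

n² − (n−1)² = 2n − 1, so 27² − 26² = 2·27 − 1 = 53.

53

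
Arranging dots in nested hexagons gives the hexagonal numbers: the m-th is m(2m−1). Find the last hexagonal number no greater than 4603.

Solve n(2n−1) ≤ 4603 for integer n.
n = 48 gives 4560 ≤ 4603, while n = 49 gives 4753 > 4603; so the answer is 4560.

4560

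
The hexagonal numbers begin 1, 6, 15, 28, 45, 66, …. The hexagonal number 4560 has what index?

Set n(2n−1) = 4560, giving 2n² − n − 4560 = 0.
The discriminant is 1 + 8·4560 = 36481, and √36481 = 191.
So n = (1 + 191) / 4 = 192/4 = 48.

48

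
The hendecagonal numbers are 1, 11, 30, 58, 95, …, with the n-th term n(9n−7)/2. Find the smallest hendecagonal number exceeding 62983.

Solve n(9n−7)/2 > 62983 for integer n.
The largest n with value ≤ 62983 is 118 (since 62245 ≤ 62983 < 63308), so the first above is n = 119, value 63308.

63308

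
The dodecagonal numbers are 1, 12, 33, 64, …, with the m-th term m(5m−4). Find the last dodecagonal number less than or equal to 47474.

Solve n(5n−4) ≤ 47474 for integer n.
n = 97 gives 46657 ≤ 47474, while n = 98 gives 47628 > 47474; so the answer is 46657.

46657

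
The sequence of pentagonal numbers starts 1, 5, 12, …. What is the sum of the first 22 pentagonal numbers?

5566

Σ i(3i−1)/2 = (3Σi² − Σi) / 2 over i = 1..22.
Σi = 253 and Σi² = 3795.
(3·3795 − 1·253) / 2 = 11132/2 = 5566.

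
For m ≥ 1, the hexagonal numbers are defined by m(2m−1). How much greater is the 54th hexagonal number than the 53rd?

Consecutive hexagonal numbers differ by 4n − 3: here 4·54 − 3 = 213.

213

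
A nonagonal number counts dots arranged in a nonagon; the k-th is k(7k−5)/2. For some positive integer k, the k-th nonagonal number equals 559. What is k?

Set n(7n−5)/2 = 559, giving 7n² − 5n − 1118 = 0.
The discriminant is 25 + 56·559 = 31329, and √31329 = 177.
So n = (5 + 177) / 14 = 182/14 = 13.

13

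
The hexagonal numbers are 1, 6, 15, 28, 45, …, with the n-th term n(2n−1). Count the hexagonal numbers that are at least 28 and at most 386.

The n-th hexagonal number is n(2n−1).
Smallest index with value ≥ 28: n = 4 (giving 28).
Largest index with value ≤ 386: n = 14 (giving 378).
Indices 4 through 14: 11 terms.

11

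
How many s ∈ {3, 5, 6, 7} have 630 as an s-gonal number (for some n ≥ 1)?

s = 3: P(3, 35) = 630. ✓
s = 5: P(5, 20) = 590 and P(5, 21) = 651; 630 is not s-gonal.
s = 6: P(6, 18) = 630. ✓
s = 7: P(7, 16) = 616 and P(7, 17) = 697; 630 is not s-gonal.
Hits: s ∈ {3, 6} → 2.

2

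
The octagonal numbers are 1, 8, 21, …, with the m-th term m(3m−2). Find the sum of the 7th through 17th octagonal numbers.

Σ i(3i−2) = 3Σi² − 2Σi over i = 7..17.
Σi = 153 − 21 = 132 and Σi² = 1785 − 91 = 1694.
3·1694 − 2·132 = 4818.

4818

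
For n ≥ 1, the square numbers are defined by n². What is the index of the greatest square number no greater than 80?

Solve n² ≤ 80 for integer n.
n = 8 gives 64 ≤ 80, while n = 9 gives 81 > 80; so the answer is index 8.

8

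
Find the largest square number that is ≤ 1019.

Solve n² ≤ 1019 for integer n.
n = 31 gives 961 ≤ 1019, while n = 32 gives 1024 > 1019; so the answer is 961.

961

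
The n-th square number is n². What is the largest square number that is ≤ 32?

25

Solve n² ≤ 32 for integer n.
n = 5 gives 25 ≤ 32, while n = 6 gives 36 > 32; so the answer is 25.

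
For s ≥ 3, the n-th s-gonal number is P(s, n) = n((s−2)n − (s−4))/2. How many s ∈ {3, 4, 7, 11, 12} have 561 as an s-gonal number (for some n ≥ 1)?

s = 3: P(3, 33) = 561. ✓
s = 4: P(4, 23) = 529 and P(4, 24) = 576; 561 is not s-gonal.
s = 7: P(7, 15) = 540 and P(7, 16) = 616; 561 is not s-gonal.
s = 11: P(11, 11) = 506 and P(11, 12) = 606; 561 is not s-gonal.
s = 12: P(12, 11) = 561. ✓
Hits: s ∈ {3, 12} → 2.

2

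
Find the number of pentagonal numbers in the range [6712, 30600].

75

The n-th pentagonal number is n(3n−1)/2.
Smallest index with value ≥ 6712: n = 68 (giving 6902).
Largest index with value ≤ 30600: n = 142 (giving 30175).
Indices 68 through 142: 75 terms.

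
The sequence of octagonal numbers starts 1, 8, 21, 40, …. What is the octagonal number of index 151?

The 151st octagonal number is n(3n−2) with n = 151.
151·(3·151 − 2) = 151·451 = 68101.

68101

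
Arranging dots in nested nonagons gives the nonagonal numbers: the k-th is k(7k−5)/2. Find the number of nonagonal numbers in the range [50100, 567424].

The n-th nonagonal number is n(7n−5)/2.
Smallest index with value ≥ 50100: n = 120 (giving 50100).
Largest index with value ≤ 567424: n = 403 (giving 567424).
Indices 120 through 403: 284 terms.

284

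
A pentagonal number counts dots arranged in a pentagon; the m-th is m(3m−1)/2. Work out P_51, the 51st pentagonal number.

3876

51·(3·51 − 1)/2 = 51·152/2 = 51·76 = 3876.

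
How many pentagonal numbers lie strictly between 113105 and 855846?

481

The n-th pentagonal number is n(3n−1)/2.
Smallest index with value > 113105: n = 275 (giving 113300).
Largest index with value < 855846: n = 755 (giving 854660).
Indices 275 through 755: 481 terms.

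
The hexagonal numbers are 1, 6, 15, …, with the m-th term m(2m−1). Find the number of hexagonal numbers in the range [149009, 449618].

The n-th hexagonal number is n(2n−1).
Smallest index with value ≥ 149009: n = 274 (giving 149878).
Largest index with value ≤ 449618: n = 474 (giving 448878).
Indices 274 through 474: 201 terms.

201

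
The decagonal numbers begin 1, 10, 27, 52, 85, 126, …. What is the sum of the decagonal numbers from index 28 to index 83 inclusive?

Σ i(4i−3) = 4Σi² − 3Σi over i = 28..83.
Σi = 3486 − 378 = 3108 and Σi² = 194054 − 6930 = 187124.
4·187124 − 3·3108 = 739172.

739172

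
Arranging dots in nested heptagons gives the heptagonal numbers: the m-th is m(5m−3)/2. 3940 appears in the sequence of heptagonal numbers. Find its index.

Set n(5n−3)/2 = 3940, giving 5n² − 3n − 7880 = 0.
So n = (3 + 397) / 10 = 400/10 = 40.

40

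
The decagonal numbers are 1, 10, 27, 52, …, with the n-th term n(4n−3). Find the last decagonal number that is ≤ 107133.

107092

Solve n(4n−3) ≤ 107133 for integer n.
n = 164 gives 107092 ≤ 107133, while n = 165 gives 108405 > 107133; so the answer is 107092.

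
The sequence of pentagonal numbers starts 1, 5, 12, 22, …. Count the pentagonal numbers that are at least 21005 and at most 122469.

The n-th pentagonal number is n(3n−1)/2.
Smallest index with value ≥ 21005: n = 119 (giving 21182).
Largest index with value ≤ 122469: n = 285 (giving 121695).
Indices 119 through 285: 167 terms.

167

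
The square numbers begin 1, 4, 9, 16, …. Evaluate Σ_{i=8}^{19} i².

2330

Σ_{i=8}^{19} i² = 2470 − 140 = 2330.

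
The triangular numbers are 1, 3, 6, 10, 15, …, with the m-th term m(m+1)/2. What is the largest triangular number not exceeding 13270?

Solve n(n+1)/2 ≤ 13270 for integer n.
n = 162 gives 13203 ≤ 13270, while n = 163 gives 13366 > 13270; so the answer is 13203.

13203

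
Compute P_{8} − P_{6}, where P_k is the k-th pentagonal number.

8·(3·8 − 1)/2 = 92 and 6·(3·6 − 1)/2 = 51.
Difference: 92 − 51 = 41.

41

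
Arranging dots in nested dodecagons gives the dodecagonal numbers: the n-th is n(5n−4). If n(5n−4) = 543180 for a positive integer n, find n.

330

Set n(5n−4) = 543180, giving 5n² − 4n − 543180 = 0.
The discriminant is 16 + 20·543180 = 10863616, and √10863616 = 3296.
So n = (4 + 3296) / 10 = 3300/10 = 330.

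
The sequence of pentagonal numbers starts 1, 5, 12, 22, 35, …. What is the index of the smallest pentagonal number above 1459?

32

Solve n(3n−1)/2 > 1459 for integer n.
The largest n with value ≤ 1459 is 31 (since 1426 ≤ 1459 < 1520), so the first above is n = 32, value 1520.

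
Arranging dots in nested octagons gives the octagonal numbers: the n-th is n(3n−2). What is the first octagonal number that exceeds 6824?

7105

Solve n(3n−2) > 6824 for integer n.
The largest n with value ≤ 6824 is 48 (since 6816 ≤ 6824 < 7105), so the first above is n = 49, value 7105.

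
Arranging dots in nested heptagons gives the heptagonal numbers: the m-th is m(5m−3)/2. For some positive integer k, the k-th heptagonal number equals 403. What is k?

Set n(5n−3)/2 = 403, giving 5n² − 3n − 806 = 0.
The discriminant is 9 + 40·403 = 16129, and √16129 = 127.
So n = (3 + 127) / 10 = 130/10 = 13.
Check: 13·(5·13 − 3)/2 = 403. ✓

13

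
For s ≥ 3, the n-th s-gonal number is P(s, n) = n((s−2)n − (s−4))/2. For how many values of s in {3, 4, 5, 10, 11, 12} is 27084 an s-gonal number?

s = 3: P(3, 232) = 27028 and P(3, 233) = 27261; 27084 is not s-gonal.
s = 4: P(4, 164) = 26896 and P(4, 165) = 27225; 27084 is not s-gonal.
s = 5: P(5, 134) = 26867 and P(5, 135) = 27270; 27084 is not s-gonal.
s = 10: P(10, 82) = 26650 and P(10, 83) = 27307; 27084 is not s-gonal.
s = 11: P(11, 77) = 26411 and P(11, 78) = 27105; 27084 is not s-gonal.
s = 12: P(12, 74) = 27084. ✓
Hits: s ∈ {12} → 1.

1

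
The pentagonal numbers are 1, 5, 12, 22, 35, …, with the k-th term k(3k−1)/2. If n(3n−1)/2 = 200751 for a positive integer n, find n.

Set n(3n−1)/2 = 200751, giving 3n² − n − 401502 = 0.
The discriminant is 1 + 24·200751 = 4818025, and √4818025 = 2195.
So n = (1 + 2195) / 6 = 2196/6 = 366.

366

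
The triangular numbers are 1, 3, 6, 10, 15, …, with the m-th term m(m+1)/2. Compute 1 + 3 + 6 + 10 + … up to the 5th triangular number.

35

Σ i(i+1)/2 = (Σi² + Σi) / 2 over i = 1..5.
Σi = 15 and Σi² = 55.
(1·55 + 1·15) / 2 = 70/2 = 35.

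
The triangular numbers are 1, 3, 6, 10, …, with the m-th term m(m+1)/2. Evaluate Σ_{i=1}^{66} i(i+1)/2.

50116

Σ i(i+1)/2 = (Σi² + Σi) / 2 over i = 1..66.
Σi = 2211 and Σi² = 98021.
(1·98021 + 1·2211) / 2 = 100232/2 = 50116.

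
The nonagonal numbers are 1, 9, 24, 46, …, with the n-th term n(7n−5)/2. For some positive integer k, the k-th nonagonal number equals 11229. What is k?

Set n(7n−5)/2 = 11229, giving 7n² − 5n − 22458 = 0.
The discriminant is 25 + 56·11229 = 628849, and √628849 = 793.
So n = (5 + 793) / 14 = 798/14 = 57.
Check: 57·(7·57 − 5)/2 = 11229. ✓

57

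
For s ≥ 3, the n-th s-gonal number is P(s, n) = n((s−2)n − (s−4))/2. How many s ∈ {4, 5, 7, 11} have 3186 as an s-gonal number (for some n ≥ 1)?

2

s = 4: P(4, 56) = 3136 and P(4, 57) = 3249; 3186 is not s-gonal.
s = 5: P(5, 46) = 3151 and P(5, 47) = 3290; 3186 is not s-gonal.
s = 7: P(7, 36) = 3186. ✓
s = 11: P(11, 27) = 3186. ✓
Hits: s ∈ {7, 11} → 2.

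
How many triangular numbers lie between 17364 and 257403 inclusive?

The n-th triangular number is n(n+1)/2.
Smallest index with value ≥ 17364: n = 186 (giving 17391).
Largest index with value ≤ 257403: n = 717 (giving 257403).
Indices 186 through 717: 532 terms.

532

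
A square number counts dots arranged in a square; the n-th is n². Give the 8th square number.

64

8² = 64.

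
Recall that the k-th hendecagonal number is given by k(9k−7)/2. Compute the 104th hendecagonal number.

The 104th hendecagonal number is n(9n−7)/2 with n = 104.
104·(9·104 − 7)/2 = 104·929/2 = 48308.

48308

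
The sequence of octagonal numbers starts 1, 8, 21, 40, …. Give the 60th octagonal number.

10680

The 60th octagonal number is n(3n−2) with n = 60.
60·(3·60 − 2) = 60·178 = 10680.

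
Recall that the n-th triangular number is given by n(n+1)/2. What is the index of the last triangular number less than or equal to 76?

Solve n(n+1)/2 ≤ 76 for integer n.
n = 11 gives 66 ≤ 76, while n = 12 gives 78 > 76; so the answer is index 11.

11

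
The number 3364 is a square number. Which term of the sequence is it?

58

We need n² = 3364, so n = √3364 = 58.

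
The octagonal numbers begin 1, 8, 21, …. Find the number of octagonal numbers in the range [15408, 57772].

68

The n-th octagonal number is n(3n−2).
Smallest index with value ≥ 15408: n = 72 (giving 15408).
Largest index with value ≤ 57772: n = 139 (giving 57685).
Indices 72 through 139: 68 terms.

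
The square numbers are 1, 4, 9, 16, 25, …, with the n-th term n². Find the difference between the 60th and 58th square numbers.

60² = 3600 and 58² = 3364.
Difference: 3600 − 3364 = 236.

236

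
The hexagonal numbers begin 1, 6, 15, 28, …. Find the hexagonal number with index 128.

The 128th hexagonal number is n(2n−1) with n = 128.
128·(2·128 − 1) = 128·255 = 32640.

32640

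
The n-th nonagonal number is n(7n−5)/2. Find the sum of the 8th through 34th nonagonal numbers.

Σ i(7i−5)/2 = (7Σi² − 5Σi) / 2 over i = 8..34.
Σi = 595 − 28 = 567 and Σi² = 13685 − 140 = 13545.
(7·13545 − 5·567) / 2 = 91980/2 = 45990.

45990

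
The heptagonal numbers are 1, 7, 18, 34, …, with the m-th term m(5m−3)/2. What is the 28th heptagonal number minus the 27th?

Consecutive heptagonal numbers differ by 5n − 4: here 5·28 − 4 = 136.

136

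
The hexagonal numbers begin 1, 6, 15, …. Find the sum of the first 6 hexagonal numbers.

Σ i(2i−1) = 2Σi² − Σi over i = 1..6.
Σi = 21 and Σi² = 91.
2·91 − 1·21 = 161.

161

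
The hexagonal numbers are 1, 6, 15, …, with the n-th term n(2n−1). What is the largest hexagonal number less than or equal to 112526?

112101

Solve n(2n−1) ≤ 112526 for integer n.
n = 237 gives 112101 ≤ 112526, while n = 238 gives 113050 > 112526; so the answer is 112101.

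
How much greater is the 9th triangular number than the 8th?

9

Consecutive triangular numbers differ by n: T_{9} − T_{8} = 9.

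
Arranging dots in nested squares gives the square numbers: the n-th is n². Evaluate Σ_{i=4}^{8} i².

190

Σ_{i=4}^{8} i² = 204 − 14 = 190.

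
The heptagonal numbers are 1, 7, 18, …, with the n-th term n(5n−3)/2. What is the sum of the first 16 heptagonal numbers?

Σ i(5i−3)/2 = (5Σi² − 3Σi) / 2 over i = 1..16.
Σi = 136 and Σi² = 1496.
(5·1496 − 3·136) / 2 = 7072/2 = 3536.

3536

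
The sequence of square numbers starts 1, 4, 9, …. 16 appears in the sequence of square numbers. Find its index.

4

We need n² = 16, so n = √16 = 4.
Check: 4² = 16. ✓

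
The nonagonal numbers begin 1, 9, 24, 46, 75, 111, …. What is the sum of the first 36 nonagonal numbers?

Σ i(7i−5)/2 = (7Σi² − 5Σi) / 2 over i = 1..36.
Σi = 666 and Σi² = 16206.
(7·16206 − 5·666) / 2 = 110112/2 = 55056.

55056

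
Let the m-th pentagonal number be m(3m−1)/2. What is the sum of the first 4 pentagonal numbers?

40

Σ i(3i−1)/2 = (3Σi² − Σi) / 2 over i = 1..4.
Σi = 10 and Σi² = 30.
(3·30 − 1·10) / 2 = 80/2 = 40.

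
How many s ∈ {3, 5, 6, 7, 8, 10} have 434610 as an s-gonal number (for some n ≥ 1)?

s = 3: P(3, 931) = 433846 and P(3, 932) = 434778; 434610 is not s-gonal.
s = 5: P(5, 538) = 433897 and P(5, 539) = 435512; 434610 is not s-gonal.
s = 6: P(6, 466) = 433846 and P(6, 467) = 435711; 434610 is not s-gonal.
s = 7: P(7, 417) = 434097 and P(7, 418) = 436183; 434610 is not s-gonal.
s = 8: P(8, 380) = 432440 and P(8, 381) = 434721; 434610 is not s-gonal.
s = 10: P(10, 330) = 434610. ✓
Hits: s ∈ {10} → 1.

1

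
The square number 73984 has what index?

We need n² = 73984, so n = √73984 = 272.

272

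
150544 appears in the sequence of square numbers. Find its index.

We need n² = 150544, so n = √150544 = 388.
Check: 388² = 150544. ✓

388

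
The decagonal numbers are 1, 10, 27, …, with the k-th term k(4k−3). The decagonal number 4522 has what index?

34

Set n(4n−3) = 4522, giving 4n² − 3n − 4522 = 0.
The discriminant is 9 + 16·4522 = 72361, and √72361 = 269.
So n = (3 + 269) / 8 = 272/8 = 34.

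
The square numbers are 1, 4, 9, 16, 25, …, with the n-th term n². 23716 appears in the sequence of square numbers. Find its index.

154

We need n² = 23716, so n = √23716 = 154.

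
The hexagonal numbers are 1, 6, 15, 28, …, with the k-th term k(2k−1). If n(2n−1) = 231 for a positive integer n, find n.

Set n(2n−1) = 231, giving 2n² − n − 231 = 0.
The discriminant is 1 + 8·231 = 1849, and √1849 = 43.
So n = (1 + 43) / 4 = 44/4 = 11.

11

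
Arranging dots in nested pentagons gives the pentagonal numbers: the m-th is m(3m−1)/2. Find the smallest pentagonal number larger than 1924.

Solve n(3n−1)/2 > 1924 for integer n.
The largest n with value ≤ 1924 is 35 (since 1820 ≤ 1924 < 1926), so the first above is n = 36, value 1926.

1926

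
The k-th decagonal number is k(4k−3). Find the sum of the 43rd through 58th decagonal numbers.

162152

Σ i(4i−3) = 4Σi² − 3Σi over i = 43..58.
Σi = 1711 − 903 = 808 and Σi² = 66729 − 25585 = 41144.
4·41144 − 3·808 = 162152.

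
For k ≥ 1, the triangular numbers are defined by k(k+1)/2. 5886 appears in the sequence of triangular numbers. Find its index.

Set n(n+1)/2 = 5886, giving n² + n − 11772 = 0.
The discriminant is 1 + 8·5886 = 47089, and √47089 = 217.
So n = (-1 + 217) / 2 = 216/2 = 108.
Check: 108·109/2 = 5886. ✓

108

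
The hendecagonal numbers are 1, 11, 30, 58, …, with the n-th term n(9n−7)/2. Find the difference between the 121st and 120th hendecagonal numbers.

Consecutive hendecagonal numbers differ by 9n − 8: here 9·121 − 8 = 1081.

1081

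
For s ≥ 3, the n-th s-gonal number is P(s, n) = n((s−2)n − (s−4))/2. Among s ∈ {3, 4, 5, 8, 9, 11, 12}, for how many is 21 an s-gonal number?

2

s = 3: P(3, 6) = 21. ✓
s = 4: P(4, 4) = 16 and P(4, 5) = 25; 21 is not s-gonal.
s = 5: P(5, 3) = 12 and P(5, 4) = 22; 21 is not s-gonal.
s = 8: P(8, 3) = 21. ✓
s = 9: P(9, 2) = 9 and P(9, 3) = 24; 21 is not s-gonal.
s = 11: P(11, 2) = 11 and P(11, 3) = 30; 21 is not s-gonal.
s = 12: P(12, 2) = 12 and P(12, 3) = 33; 21 is not s-gonal.
Hits: s ∈ {3, 8} → 2.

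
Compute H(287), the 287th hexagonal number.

164451

287·(2·287 − 1) = 287·573 = 164451.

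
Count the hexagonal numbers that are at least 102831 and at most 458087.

The n-th hexagonal number is n(2n−1).
Smallest index with value ≥ 102831: n = 227 (giving 102831).
Largest index with value ≤ 458087: n = 478 (giving 456490).
Indices 227 through 478: 252 terms.

252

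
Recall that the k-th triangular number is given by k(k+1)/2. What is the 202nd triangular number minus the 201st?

202

Consecutive triangular numbers differ by n: T_{202} − T_{201} = 202.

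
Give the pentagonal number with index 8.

92

8·(3·8 − 1)/2 = 8·23/2 = 92.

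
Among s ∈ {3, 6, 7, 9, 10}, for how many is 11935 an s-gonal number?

s = 3: P(3, 154) = 11935. ✓
s = 6: P(6, 77) = 11781 and P(6, 78) = 12090; 11935 is not s-gonal.
s = 7: P(7, 69) = 11799 and P(7, 70) = 12145; 11935 is not s-gonal.
s = 9: P(9, 58) = 11629 and P(9, 59) = 12036; 11935 is not s-gonal.
s = 10: P(10, 55) = 11935. ✓
Hits: s ∈ {3, 10} → 2.

2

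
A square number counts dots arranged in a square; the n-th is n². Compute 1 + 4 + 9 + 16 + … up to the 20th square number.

2870

Σ_{i=1}^{20} i² = 20·21·41/6 = 2870.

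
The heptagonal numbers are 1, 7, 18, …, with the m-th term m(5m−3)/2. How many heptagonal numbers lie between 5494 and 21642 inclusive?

The n-th heptagonal number is n(5n−3)/2.
Smallest index with value ≥ 5494: n = 48 (giving 5688).
Largest index with value ≤ 21642: n = 93 (giving 21483).
Indices 48 through 93: 46 terms.

46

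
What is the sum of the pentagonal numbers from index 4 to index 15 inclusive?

Σ i(3i−1)/2 = (3Σi² − Σi) / 2 over i = 4..15.
Σi = 120 − 6 = 114 and Σi² = 1240 − 14 = 1226.
(3·1226 − 1·114) / 2 = 3564/2 = 1782.

1782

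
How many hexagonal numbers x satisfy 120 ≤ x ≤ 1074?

16

The n-th hexagonal number is n(2n−1).
Smallest index with value ≥ 120: n = 8 (giving 120).
Largest index with value ≤ 1074: n = 23 (giving 1035).
Indices 8 through 23: 16 terms.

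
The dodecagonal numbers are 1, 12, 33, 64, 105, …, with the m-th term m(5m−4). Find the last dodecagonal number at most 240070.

Solve n(5n−4) ≤ 240070 for integer n.
n = 219 gives 238929 ≤ 240070, while n = 220 gives 241120 > 240070; so the answer is 238929.

238929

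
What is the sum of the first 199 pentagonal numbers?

Σ i(3i−1)/2 = (3Σi² − Σi) / 2 over i = 1..199.
Σi = 19900 and Σi² = 2646700.
(3·2646700 − 1·19900) / 2 = 7920200/2 = 3960100.

3960100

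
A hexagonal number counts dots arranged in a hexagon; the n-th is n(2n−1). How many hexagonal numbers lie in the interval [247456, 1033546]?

The n-th hexagonal number is n(2n−1).
Smallest index with value ≥ 247456: n = 352 (giving 247456).
Largest index with value ≤ 1033546: n = 719 (giving 1033203).
Indices 352 through 719: 368 terms.

368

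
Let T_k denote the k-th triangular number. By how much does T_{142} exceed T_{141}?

142

Consecutive triangular numbers differ by n: T_{142} − T_{141} = 142.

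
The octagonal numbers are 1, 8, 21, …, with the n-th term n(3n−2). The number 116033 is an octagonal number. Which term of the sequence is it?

197

Set n(3n−2) = 116033, giving 3n² − 2n − 116033 = 0.
The discriminant is 4 + 12·116033 = 1392400, and √1392400 = 1180.
So n = (2 + 1180) / 6 = 1182/6 = 197.
Check: 197·(3·197 − 2) = 116033. ✓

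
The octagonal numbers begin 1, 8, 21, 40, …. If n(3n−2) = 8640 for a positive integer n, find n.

54

Set n(3n−2) = 8640, giving 3n² − 2n − 8640 = 0.
The discriminant is 4 + 12·8640 = 103684, and √103684 = 322.
So n = (2 + 322) / 6 = 324/6 = 54.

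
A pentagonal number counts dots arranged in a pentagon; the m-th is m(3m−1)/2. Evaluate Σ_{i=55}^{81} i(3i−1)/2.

Σ i(3i−1)/2 = (3Σi² − Σi) / 2 over i = 55..81.
Σi = 3321 − 1485 = 1836 and Σi² = 180441 − 53955 = 126486.
(3·126486 − 1·1836) / 2 = 377622/2 = 188811.

188811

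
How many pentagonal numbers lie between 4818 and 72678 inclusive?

164

The n-th pentagonal number is n(3n−1)/2.
Smallest index with value ≥ 4818: n = 57 (giving 4845).
Largest index with value ≤ 72678: n = 220 (giving 72490).
Indices 57 through 220: 164 terms.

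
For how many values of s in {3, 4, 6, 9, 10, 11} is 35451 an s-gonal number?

1

s = 3: P(3, 265) = 35245 and P(3, 266) = 35511; 35451 is not s-gonal.
s = 4: P(4, 188) = 35344 and P(4, 189) = 35721; 35451 is not s-gonal.
s = 6: P(6, 133) = 35245 and P(6, 134) = 35778; 35451 is not s-gonal.
s = 9: P(9, 101) = 35451. ✓
s = 10: P(10, 94) = 35062 and P(10, 95) = 35815; 35451 is not s-gonal.
s = 11: P(11, 89) = 35333 and P(11, 90) = 36135; 35451 is not s-gonal.
Hits: s ∈ {9} → 1.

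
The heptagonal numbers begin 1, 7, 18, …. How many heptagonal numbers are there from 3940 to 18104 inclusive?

The n-th heptagonal number is n(5n−3)/2.
Smallest index with value ≥ 3940: n = 40 (giving 3940).
Largest index with value ≤ 18104: n = 85 (giving 17935).
Indices 40 through 85: 46 terms.

46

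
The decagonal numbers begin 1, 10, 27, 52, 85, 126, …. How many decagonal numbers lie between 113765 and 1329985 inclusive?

408

The n-th decagonal number is n(4n−3).
Smallest index with value ≥ 113765: n = 170 (giving 115090).
Largest index with value ≤ 1329985: n = 577 (giving 1329985).
Indices 170 through 577: 408 terms.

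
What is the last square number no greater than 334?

324

Solve n² ≤ 334 for integer n.
n = 18 gives 324 ≤ 334, while n = 19 gives 361 > 334; so the answer is 324.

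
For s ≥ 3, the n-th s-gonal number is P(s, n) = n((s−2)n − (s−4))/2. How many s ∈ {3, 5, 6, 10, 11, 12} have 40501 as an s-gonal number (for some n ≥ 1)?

s = 3: P(3, 284) = 40470 and P(3, 285) = 40755; 40501 is not s-gonal.
s = 5: P(5, 164) = 40262 and P(5, 165) = 40755; 40501 is not s-gonal.
s = 6: P(6, 142) = 40186 and P(6, 143) = 40755; 40501 is not s-gonal.
s = 10: P(10, 101) = 40501. ✓
s = 11: P(11, 95) = 40280 and P(11, 96) = 41136; 40501 is not s-gonal.
s = 12: P(12, 90) = 40140 and P(12, 91) = 41041; 40501 is not s-gonal.
Hits: s ∈ {10} → 1.

1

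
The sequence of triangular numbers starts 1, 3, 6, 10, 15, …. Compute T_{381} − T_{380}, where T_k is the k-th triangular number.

381

Consecutive triangular numbers differ by n: T_{381} − T_{380} = 381.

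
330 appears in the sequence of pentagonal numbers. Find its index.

15

Set n(3n−1)/2 = 330, giving 3n² − n − 660 = 0.
So n = (1 + 89) / 6 = 90/6 = 15.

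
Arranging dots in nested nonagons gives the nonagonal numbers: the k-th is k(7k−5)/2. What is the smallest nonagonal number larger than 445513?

Solve n(7n−5)/2 > 445513 for integer n.
The largest n with value ≤ 445513 is 357 (since 445179 ≤ 445513 < 447679), so the first above is n = 358, value 447679.

447679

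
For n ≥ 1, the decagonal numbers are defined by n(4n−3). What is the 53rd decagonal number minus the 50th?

1227

53·(4·53 − 3) = 11077 and 50·(4·50 − 3) = 9850.
Difference: 11077 − 9850 = 1227.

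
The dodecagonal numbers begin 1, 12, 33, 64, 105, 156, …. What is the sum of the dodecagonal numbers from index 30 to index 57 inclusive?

Σ i(5i−4) = 5Σi² − 4Σi over i = 30..57.
Σi = 1653 − 435 = 1218 and Σi² = 63365 − 8555 = 54810.
5·54810 − 4·1218 = 269178.

269178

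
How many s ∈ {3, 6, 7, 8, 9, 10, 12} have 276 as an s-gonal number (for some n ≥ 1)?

s = 3: P(3, 23) = 276. ✓
s = 6: P(6, 12) = 276. ✓
s = 7: P(7, 10) = 235 and P(7, 11) = 286; 276 is not s-gonal.
s = 8: P(8, 9) = 225 and P(8, 10) = 280; 276 is not s-gonal.
s = 9: P(9, 9) = 261 and P(9, 10) = 325; 276 is not s-gonal.
s = 10: P(10, 8) = 232 and P(10, 9) = 297; 276 is not s-gonal.
s = 12: P(12, 7) = 217 and P(12, 8) = 288; 276 is not s-gonal.
Hits: s ∈ {3, 6} → 2.

2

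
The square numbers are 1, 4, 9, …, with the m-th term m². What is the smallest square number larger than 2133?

Solve n² > 2133 for integer n.
The largest n with value ≤ 2133 is 46 (since 2116 ≤ 2133 < 2209), so the first above is n = 47, value 2209.

2209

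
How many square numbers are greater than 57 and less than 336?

The n-th square number is n².
Smallest index with value > 57: n = 8 (giving 64).
Largest index with value < 336: n = 18 (giving 324).
Indices 8 through 18: 11 terms.

11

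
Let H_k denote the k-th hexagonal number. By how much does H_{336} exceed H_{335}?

Consecutive hexagonal numbers differ by 4n − 3: here 4·336 − 3 = 1341.

1341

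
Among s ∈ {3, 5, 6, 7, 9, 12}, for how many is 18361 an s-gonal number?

2

s = 3: P(3, 191) = 18336 and P(3, 192) = 18528; 18361 is not s-gonal.
s = 5: P(5, 110) = 18095 and P(5, 111) = 18426; 18361 is not s-gonal.
s = 6: P(6, 96) = 18336 and P(6, 97) = 18721; 18361 is not s-gonal.
s = 7: P(7, 86) = 18361. ✓
s = 9: P(9, 72) = 17964 and P(9, 73) = 18469; 18361 is not s-gonal.
s = 12: P(12, 61) = 18361. ✓
Hits: s ∈ {7, 12} → 2.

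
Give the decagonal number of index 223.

223·(4·223 − 3) = 223·889 = 198247.

198247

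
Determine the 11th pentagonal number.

The 11th pentagonal number is n(3n−1)/2 with n = 11.
11·(3·11 − 1)/2 = 11·32/2 = 11·16 = 176.

176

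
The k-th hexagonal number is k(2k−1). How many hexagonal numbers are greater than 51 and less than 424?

9

The n-th hexagonal number is n(2n−1).
Smallest index with value > 51: n = 6 (giving 66).
Largest index with value < 424: n = 14 (giving 378).
Indices 6 through 14: 9 terms.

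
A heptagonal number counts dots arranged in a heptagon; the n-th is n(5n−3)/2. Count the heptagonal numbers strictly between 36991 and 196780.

The n-th heptagonal number is n(5n−3)/2.
Smallest index with value > 36991: n = 122 (giving 37027).
Largest index with value < 196780: n = 280 (giving 195580).
Indices 122 through 280: 159 terms.

159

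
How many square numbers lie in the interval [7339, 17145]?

45

The n-th square number is n².
Smallest index with value ≥ 7339: n = 86 (giving 7396).
Largest index with value ≤ 17145: n = 130 (giving 16900).
Indices 86 through 130: 45 terms.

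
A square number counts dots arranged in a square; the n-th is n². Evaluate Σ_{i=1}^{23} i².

Σ_{i=1}^{23} i² = 23·24·47/6 = 4324.

4324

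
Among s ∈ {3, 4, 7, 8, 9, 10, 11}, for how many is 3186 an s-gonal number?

s = 3: P(3, 79) = 3160 and P(3, 80) = 3240; 3186 is not s-gonal.
s = 4: P(4, 56) = 3136 and P(4, 57) = 3249; 3186 is not s-gonal.
s = 7: P(7, 36) = 3186. ✓
s = 8: P(8, 32) = 3008 and P(8, 33) = 3201; 3186 is not s-gonal.
s = 9: P(9, 30) = 3075 and P(9, 31) = 3286; 3186 is not s-gonal.
s = 10: P(10, 28) = 3052 and P(10, 29) = 3277; 3186 is not s-gonal.
s = 11: P(11, 27) = 3186. ✓
Hits: s ∈ {7, 11} → 2.

2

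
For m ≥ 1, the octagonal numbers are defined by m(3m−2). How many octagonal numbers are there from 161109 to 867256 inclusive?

306

The n-th octagonal number is n(3n−2).
Smallest index with value ≥ 161109: n = 233 (giving 162401).
Largest index with value ≤ 867256: n = 538 (giving 867256).
Indices 233 through 538: 306 terms.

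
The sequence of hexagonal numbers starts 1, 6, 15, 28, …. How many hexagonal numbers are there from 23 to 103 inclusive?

4

The n-th hexagonal number is n(2n−1).
Smallest index with value ≥ 23: n = 4 (giving 28).
Largest index with value ≤ 103: n = 7 (giving 91).
Indices 4 through 7: 4 terms.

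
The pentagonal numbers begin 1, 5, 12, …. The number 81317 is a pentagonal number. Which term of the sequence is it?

Set n(3n−1)/2 = 81317, giving 3n² − n − 162634 = 0.
The discriminant is 1 + 24·81317 = 1951609, and √1951609 = 1397.
So n = (1 + 1397) / 6 = 1398/6 = 233.

233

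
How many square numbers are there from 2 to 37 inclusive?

The n-th square number is n².
Smallest index with value ≥ 2: n = 2 (giving 4).
Largest index with value ≤ 37: n = 6 (giving 36).
Indices 2 through 6: 5 terms.

5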